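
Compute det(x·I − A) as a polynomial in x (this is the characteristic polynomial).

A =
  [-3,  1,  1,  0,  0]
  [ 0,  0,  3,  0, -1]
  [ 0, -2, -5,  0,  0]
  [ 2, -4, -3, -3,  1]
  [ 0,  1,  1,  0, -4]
x^5 + 15*x^4 + 90*x^3 + 270*x^2 + 405*x + 243

Expanding det(x·I − A) (e.g. by cofactor expansion or by noting that A is similar to its Jordan form J, which has the same characteristic polynomial as A) gives
  χ_A(x) = x^5 + 15*x^4 + 90*x^3 + 270*x^2 + 405*x + 243
which factors as (x + 3)^5. The eigenvalues (with algebraic multiplicities) are λ = -3 with multiplicity 5.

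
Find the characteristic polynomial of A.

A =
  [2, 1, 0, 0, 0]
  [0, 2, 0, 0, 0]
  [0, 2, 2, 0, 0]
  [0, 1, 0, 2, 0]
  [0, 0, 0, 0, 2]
x^5 - 10*x^4 + 40*x^3 - 80*x^2 + 80*x - 32

Expanding det(x·I − A) (e.g. by cofactor expansion or by noting that A is similar to its Jordan form J, which has the same characteristic polynomial as A) gives
  χ_A(x) = x^5 - 10*x^4 + 40*x^3 - 80*x^2 + 80*x - 32
which factors as (x - 2)^5. The eigenvalues (with algebraic multiplicities) are λ = 2 with multiplicity 5.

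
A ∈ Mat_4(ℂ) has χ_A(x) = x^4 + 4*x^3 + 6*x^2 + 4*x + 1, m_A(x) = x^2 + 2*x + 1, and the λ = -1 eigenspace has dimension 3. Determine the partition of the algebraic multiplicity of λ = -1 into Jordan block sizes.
Block sizes for λ = -1: [2, 1, 1]

Step 1 — from the characteristic polynomial, algebraic multiplicity of λ = -1 is 4. From dim ker(A − (-1)·I) = 3, there are exactly 3 Jordan blocks for λ = -1.
Step 2 — from the minimal polynomial, the factor (x + 1)^2 tells us the largest block for λ = -1 has size 2.
Step 3 — with total size 4, 3 blocks, and largest block 2, the block sizes (in nonincreasing order) are [2, 1, 1].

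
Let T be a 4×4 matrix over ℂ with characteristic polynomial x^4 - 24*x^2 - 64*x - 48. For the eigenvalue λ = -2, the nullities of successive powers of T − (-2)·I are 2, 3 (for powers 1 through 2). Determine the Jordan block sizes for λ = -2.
Block sizes for λ = -2: [2, 1]

From the dimensions of kernels of powers, the number of Jordan blocks of size at least j is d_j − d_{j−1} where d_j = dim ker(N^j) (with d_0 = 0). Computing the differences gives [2, 1].
The number of blocks of size exactly k is (#blocks of size ≥ k) − (#blocks of size ≥ k + 1), so the partition is: 1 block(s) of size 1, 1 block(s) of size 2.
In nonincreasing order the block sizes are [2, 1].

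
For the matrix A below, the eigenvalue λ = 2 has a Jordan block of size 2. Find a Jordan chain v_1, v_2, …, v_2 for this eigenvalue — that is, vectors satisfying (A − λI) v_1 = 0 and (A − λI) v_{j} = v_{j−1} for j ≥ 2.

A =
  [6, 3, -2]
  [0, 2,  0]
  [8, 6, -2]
A Jordan chain for λ = 2 of length 2:
v_1 = (4, 0, 8)ᵀ
v_2 = (1, 0, 0)ᵀ

Let N = A − (2)·I. We want v_2 with N^2 v_2 = 0 but N^1 v_2 ≠ 0; then v_{j-1} := N · v_j for j = 2, …, 2.

Pick v_2 = (1, 0, 0)ᵀ.
Then v_1 = N · v_2 = (4, 0, 8)ᵀ.

Sanity check: (A − (2)·I) v_1 = (0, 0, 0)ᵀ = 0. ✓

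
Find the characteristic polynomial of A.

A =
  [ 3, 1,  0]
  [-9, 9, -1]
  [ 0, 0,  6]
x^3 - 18*x^2 + 108*x - 216

Expanding det(x·I − A) (e.g. by cofactor expansion or by noting that A is similar to its Jordan form J, which has the same characteristic polynomial as A) gives
  χ_A(x) = x^3 - 18*x^2 + 108*x - 216
which factors as (x - 6)^3. The eigenvalues (with algebraic multiplicities) are λ = 6 with multiplicity 3.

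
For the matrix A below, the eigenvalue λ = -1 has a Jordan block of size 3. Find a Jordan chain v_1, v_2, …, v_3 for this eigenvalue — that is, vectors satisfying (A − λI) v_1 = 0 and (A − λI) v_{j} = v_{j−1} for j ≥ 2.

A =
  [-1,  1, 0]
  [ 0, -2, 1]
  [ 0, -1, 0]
A Jordan chain for λ = -1 of length 3:
v_1 = (-1, 0, 0)ᵀ
v_2 = (1, -1, -1)ᵀ
v_3 = (0, 1, 0)ᵀ

Let N = A − (-1)·I. We want v_3 with N^3 v_3 = 0 but N^2 v_3 ≠ 0; then v_{j-1} := N · v_j for j = 3, …, 2.

Pick v_3 = (0, 1, 0)ᵀ.
Then v_2 = N · v_3 = (1, -1, -1)ᵀ.
Then v_1 = N · v_2 = (-1, 0, 0)ᵀ.

Sanity check: (A − (-1)·I) v_1 = (0, 0, 0)ᵀ = 0. ✓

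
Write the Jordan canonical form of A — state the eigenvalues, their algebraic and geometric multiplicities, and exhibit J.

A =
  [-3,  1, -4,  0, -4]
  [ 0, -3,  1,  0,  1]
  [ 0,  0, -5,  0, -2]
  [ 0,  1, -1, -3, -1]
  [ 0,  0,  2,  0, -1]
J_3(-3) ⊕ J_1(-3) ⊕ J_1(-3)

The characteristic polynomial is
  det(x·I − A) = x^5 + 15*x^4 + 90*x^3 + 270*x^2 + 405*x + 243 = (x + 3)^5

Eigenvalues and multiplicities (the geometric multiplicity of λ is n − rank(A − λI), which equals the number of Jordan blocks for λ):
  λ = -3: algebraic multiplicity = 5, geometric multiplicity = 3

Determining the block sizes for each eigenvalue:
  λ = -3: with am = 5 and gm = 3, the partition is not yet determined (e.g. several partitions of 5 into 3 parts exist). Let N = A − (-3)·I. Computing rank(N^1) = 2, rank(N^2) = 1, rank(N^3) = 0; the number of blocks of size ≥ j is rank(N^{j−1}) − rank(N^j), giving [3, 1, 1]. So we have 1 block(s) of size 3, 2 block(s) of size 1 → block sizes [3, 1, 1]

Assembling the blocks gives a Jordan form
J =
  [-3,  1,  0,  0,  0]
  [ 0, -3,  1,  0,  0]
  [ 0,  0, -3,  0,  0]
  [ 0,  0,  0, -3,  0]
  [ 0,  0,  0,  0, -3]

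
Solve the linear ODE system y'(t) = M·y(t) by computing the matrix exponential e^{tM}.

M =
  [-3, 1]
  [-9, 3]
e^{tM} =
  [1 - 3*t, t]
  [-9*t, 3*t + 1]

Strategy: write M = P · J · P⁻¹ where J is a Jordan canonical form, so e^{tM} = P · e^{tJ} · P⁻¹, and e^{tJ} can be computed block-by-block.

M has Jordan form
J =
  [0, 1]
  [0, 0]
(up to reordering of blocks).

Per-block formulas:
  For a 2×2 Jordan block J_2(0): exp(t · J_2(0)) = e^(0t)·(I + t·N), where N is the 2×2 nilpotent shift.

After assembling e^{tJ} and conjugating by P, we get:

e^{tM} =
  [1 - 3*t, t]
  [-9*t, 3*t + 1]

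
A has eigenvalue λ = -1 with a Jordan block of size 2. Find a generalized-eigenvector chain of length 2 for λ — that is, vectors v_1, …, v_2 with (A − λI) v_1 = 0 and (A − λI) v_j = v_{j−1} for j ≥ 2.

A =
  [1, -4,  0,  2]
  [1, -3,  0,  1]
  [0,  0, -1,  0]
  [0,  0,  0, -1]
A Jordan chain for λ = -1 of length 2:
v_1 = (2, 1, 0, 0)ᵀ
v_2 = (1, 0, 0, 0)ᵀ

Let N = A − (-1)·I. We want v_2 with N^2 v_2 = 0 but N^1 v_2 ≠ 0; then v_{j-1} := N · v_j for j = 2, …, 2.

Pick v_2 = (1, 0, 0, 0)ᵀ.
Then v_1 = N · v_2 = (2, 1, 0, 0)ᵀ.

Sanity check: (A − (-1)·I) v_1 = (0, 0, 0, 0)ᵀ = 0. ✓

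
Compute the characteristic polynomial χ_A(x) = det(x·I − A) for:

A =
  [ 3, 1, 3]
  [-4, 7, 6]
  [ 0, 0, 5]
x^3 - 15*x^2 + 75*x - 125

Expanding det(x·I − A) (e.g. by cofactor expansion or by noting that A is similar to its Jordan form J, which has the same characteristic polynomial as A) gives
  χ_A(x) = x^3 - 15*x^2 + 75*x - 125
which factors as (x - 5)^3. The eigenvalues (with algebraic multiplicities) are λ = 5 with multiplicity 3.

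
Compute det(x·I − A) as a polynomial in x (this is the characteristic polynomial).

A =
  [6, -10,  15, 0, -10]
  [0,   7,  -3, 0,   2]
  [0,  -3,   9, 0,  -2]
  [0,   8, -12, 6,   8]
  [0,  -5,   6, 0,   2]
x^5 - 30*x^4 + 360*x^3 - 2160*x^2 + 6480*x - 7776

Expanding det(x·I − A) (e.g. by cofactor expansion or by noting that A is similar to its Jordan form J, which has the same characteristic polynomial as A) gives
  χ_A(x) = x^5 - 30*x^4 + 360*x^3 - 2160*x^2 + 6480*x - 7776
which factors as (x - 6)^5. The eigenvalues (with algebraic multiplicities) are λ = 6 with multiplicity 5.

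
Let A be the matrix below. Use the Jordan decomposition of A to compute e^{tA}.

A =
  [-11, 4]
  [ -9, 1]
e^{tA} =
  [-6*t*exp(-5*t) + exp(-5*t), 4*t*exp(-5*t)]
  [-9*t*exp(-5*t), 6*t*exp(-5*t) + exp(-5*t)]

Strategy: write A = P · J · P⁻¹ where J is a Jordan canonical form, so e^{tA} = P · e^{tJ} · P⁻¹, and e^{tJ} can be computed block-by-block.

A has Jordan form
J =
  [-5,  1]
  [ 0, -5]
(up to reordering of blocks).

Per-block formulas:
  For a 2×2 Jordan block J_2(-5): exp(t · J_2(-5)) = e^(-5t)·(I + t·N), where N is the 2×2 nilpotent shift.

After assembling e^{tJ} and conjugating by P, we get:

e^{tA} =
  [-6*t*exp(-5*t) + exp(-5*t), 4*t*exp(-5*t)]
  [-9*t*exp(-5*t), 6*t*exp(-5*t) + exp(-5*t)]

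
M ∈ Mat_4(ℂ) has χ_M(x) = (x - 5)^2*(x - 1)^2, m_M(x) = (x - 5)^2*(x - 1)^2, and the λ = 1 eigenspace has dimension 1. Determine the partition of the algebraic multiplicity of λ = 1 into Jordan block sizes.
Block sizes for λ = 1: [2]

Step 1 — from the characteristic polynomial, algebraic multiplicity of λ = 1 is 2. From dim ker(M − (1)·I) = 1, there are exactly 1 Jordan blocks for λ = 1.
Step 2 — from the minimal polynomial, the factor (x − 1)^2 tells us the largest block for λ = 1 has size 2.
Step 3 — with total size 2, 1 blocks, and largest block 2, the block sizes (in nonincreasing order) are [2].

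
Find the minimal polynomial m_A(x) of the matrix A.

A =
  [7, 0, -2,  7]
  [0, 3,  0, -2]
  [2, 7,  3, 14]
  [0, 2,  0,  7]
x^2 - 10*x + 25

The characteristic polynomial is χ_A(x) = (x - 5)^4, so the eigenvalues are known. The minimal polynomial is
  m_A(x) = Π_λ (x − λ)^{k_λ}
where k_λ is the size of the *largest* Jordan block for λ (equivalently, the smallest k with (A − λI)^k v = 0 for every generalised eigenvector v of λ).

  λ = 5: largest Jordan block has size 2, contributing (x − 5)^2

So m_A(x) = (x - 5)^2 = x^2 - 10*x + 25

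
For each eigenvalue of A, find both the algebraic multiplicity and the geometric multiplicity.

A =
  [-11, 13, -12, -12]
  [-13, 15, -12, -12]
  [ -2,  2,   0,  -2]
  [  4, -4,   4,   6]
λ = 2: alg = 3, geom = 2; λ = 4: alg = 1, geom = 1

Step 1 — factor the characteristic polynomial to read off the algebraic multiplicities:
  χ_A(x) = (x - 4)*(x - 2)^3

Step 2 — compute geometric multiplicities via the rank-nullity identity g(λ) = n − rank(A − λI):
  rank(A − (2)·I) = 2, so dim ker(A − (2)·I) = n − 2 = 2
  rank(A − (4)·I) = 3, so dim ker(A − (4)·I) = n − 3 = 1

Summary:
  λ = 2: algebraic multiplicity = 3, geometric multiplicity = 2
  λ = 4: algebraic multiplicity = 1, geometric multiplicity = 1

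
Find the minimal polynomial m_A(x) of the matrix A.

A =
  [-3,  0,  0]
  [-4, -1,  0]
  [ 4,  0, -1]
x^2 + 4*x + 3

The characteristic polynomial is χ_A(x) = (x + 1)^2*(x + 3), so the eigenvalues are known. The minimal polynomial is
  m_A(x) = Π_λ (x − λ)^{k_λ}
where k_λ is the size of the *largest* Jordan block for λ (equivalently, the smallest k with (A − λI)^k v = 0 for every generalised eigenvector v of λ).

  λ = -3: largest Jordan block has size 1, contributing (x + 3)
  λ = -1: largest Jordan block has size 1, contributing (x + 1)

So m_A(x) = (x + 1)*(x + 3) = x^2 + 4*x + 3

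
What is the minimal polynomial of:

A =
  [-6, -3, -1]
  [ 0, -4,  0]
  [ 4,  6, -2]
x^2 + 8*x + 16

The characteristic polynomial is χ_A(x) = (x + 4)^3, so the eigenvalues are known. The minimal polynomial is
  m_A(x) = Π_λ (x − λ)^{k_λ}
where k_λ is the size of the *largest* Jordan block for λ (equivalently, the smallest k with (A − λI)^k v = 0 for every generalised eigenvector v of λ).

  λ = -4: largest Jordan block has size 2, contributing (x + 4)^2

So m_A(x) = (x + 4)^2 = x^2 + 8*x + 16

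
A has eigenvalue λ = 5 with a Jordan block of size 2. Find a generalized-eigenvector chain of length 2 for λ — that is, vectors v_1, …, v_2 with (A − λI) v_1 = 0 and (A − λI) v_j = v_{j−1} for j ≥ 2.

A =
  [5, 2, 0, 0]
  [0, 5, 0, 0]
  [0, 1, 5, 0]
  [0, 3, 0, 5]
A Jordan chain for λ = 5 of length 2:
v_1 = (2, 0, 1, 3)ᵀ
v_2 = (0, 1, 0, 0)ᵀ

Let N = A − (5)·I. We want v_2 with N^2 v_2 = 0 but N^1 v_2 ≠ 0; then v_{j-1} := N · v_j for j = 2, …, 2.

Pick v_2 = (0, 1, 0, 0)ᵀ.
Then v_1 = N · v_2 = (2, 0, 1, 3)ᵀ.

Sanity check: (A − (5)·I) v_1 = (0, 0, 0, 0)ᵀ = 0. ✓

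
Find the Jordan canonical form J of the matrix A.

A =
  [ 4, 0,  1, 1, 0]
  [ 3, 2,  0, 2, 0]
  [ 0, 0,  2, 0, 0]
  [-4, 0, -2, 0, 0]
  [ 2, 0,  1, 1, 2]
J_3(2) ⊕ J_1(2) ⊕ J_1(2)

The characteristic polynomial is
  det(x·I − A) = x^5 - 10*x^4 + 40*x^3 - 80*x^2 + 80*x - 32 = (x - 2)^5

Eigenvalues and multiplicities (the geometric multiplicity of λ is n − rank(A − λI), which equals the number of Jordan blocks for λ):
  λ = 2: algebraic multiplicity = 5, geometric multiplicity = 3

Determining the block sizes for each eigenvalue:
  λ = 2: with am = 5 and gm = 3, the partition is not yet determined (e.g. several partitions of 5 into 3 parts exist). Let N = A − (2)·I. Computing rank(N^1) = 2, rank(N^2) = 1, rank(N^3) = 0; the number of blocks of size ≥ j is rank(N^{j−1}) − rank(N^j), giving [3, 1, 1]. So we have 1 block(s) of size 3, 2 block(s) of size 1 → block sizes [3, 1, 1]

Assembling the blocks gives a Jordan form
J =
  [2, 1, 0, 0, 0]
  [0, 2, 1, 0, 0]
  [0, 0, 2, 0, 0]
  [0, 0, 0, 2, 0]
  [0, 0, 0, 0, 2]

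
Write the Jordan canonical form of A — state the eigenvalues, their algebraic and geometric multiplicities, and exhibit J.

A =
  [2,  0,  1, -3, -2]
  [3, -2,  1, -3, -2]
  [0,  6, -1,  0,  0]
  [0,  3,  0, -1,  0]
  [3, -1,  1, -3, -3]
J_3(-1) ⊕ J_1(-1) ⊕ J_1(-1)

The characteristic polynomial is
  det(x·I − A) = x^5 + 5*x^4 + 10*x^3 + 10*x^2 + 5*x + 1 = (x + 1)^5

Eigenvalues and multiplicities (the geometric multiplicity of λ is n − rank(A − λI), which equals the number of Jordan blocks for λ):
  λ = -1: algebraic multiplicity = 5, geometric multiplicity = 3

Determining the block sizes for each eigenvalue:
  λ = -1: with am = 5 and gm = 3, the partition is not yet determined (e.g. several partitions of 5 into 3 parts exist). Let N = A − (-1)·I. Computing rank(N^1) = 2, rank(N^2) = 1, rank(N^3) = 0; the number of blocks of size ≥ j is rank(N^{j−1}) − rank(N^j), giving [3, 1, 1]. So we have 1 block(s) of size 3, 2 block(s) of size 1 → block sizes [3, 1, 1]

Assembling the blocks gives a Jordan form
J =
  [-1,  1,  0,  0,  0]
  [ 0, -1,  1,  0,  0]
  [ 0,  0, -1,  0,  0]
  [ 0,  0,  0, -1,  0]
  [ 0,  0,  0,  0, -1]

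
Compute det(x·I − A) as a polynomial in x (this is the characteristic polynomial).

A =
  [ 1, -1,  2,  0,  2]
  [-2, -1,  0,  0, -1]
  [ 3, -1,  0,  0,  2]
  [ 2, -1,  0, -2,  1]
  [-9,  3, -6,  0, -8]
x^5 + 10*x^4 + 40*x^3 + 80*x^2 + 80*x + 32

Expanding det(x·I − A) (e.g. by cofactor expansion or by noting that A is similar to its Jordan form J, which has the same characteristic polynomial as A) gives
  χ_A(x) = x^5 + 10*x^4 + 40*x^3 + 80*x^2 + 80*x + 32
which factors as (x + 2)^5. The eigenvalues (with algebraic multiplicities) are λ = -2 with multiplicity 5.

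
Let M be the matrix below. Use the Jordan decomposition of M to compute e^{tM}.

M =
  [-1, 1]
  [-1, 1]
e^{tM} =
  [1 - t, t]
  [-t, t + 1]

Strategy: write M = P · J · P⁻¹ where J is a Jordan canonical form, so e^{tM} = P · e^{tJ} · P⁻¹, and e^{tJ} can be computed block-by-block.

M has Jordan form
J =
  [0, 1]
  [0, 0]
(up to reordering of blocks).

Per-block formulas:
  For a 2×2 Jordan block J_2(0): exp(t · J_2(0)) = e^(0t)·(I + t·N), where N is the 2×2 nilpotent shift.

After assembling e^{tJ} and conjugating by P, we get:

e^{tM} =
  [1 - t, t]
  [-t, t + 1]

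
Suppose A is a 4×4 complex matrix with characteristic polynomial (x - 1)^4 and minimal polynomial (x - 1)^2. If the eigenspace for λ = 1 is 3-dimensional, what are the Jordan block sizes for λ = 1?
Block sizes for λ = 1: [2, 1, 1]

Step 1 — from the characteristic polynomial, algebraic multiplicity of λ = 1 is 4. From dim ker(A − (1)·I) = 3, there are exactly 3 Jordan blocks for λ = 1.
Step 2 — from the minimal polynomial, the factor (x − 1)^2 tells us the largest block for λ = 1 has size 2.
Step 3 — with total size 4, 3 blocks, and largest block 2, the block sizes (in nonincreasing order) are [2, 1, 1].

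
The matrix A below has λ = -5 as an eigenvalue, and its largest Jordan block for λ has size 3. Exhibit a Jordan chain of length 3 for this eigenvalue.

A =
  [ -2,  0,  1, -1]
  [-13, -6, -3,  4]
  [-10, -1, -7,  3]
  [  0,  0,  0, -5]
A Jordan chain for λ = -5 of length 3:
v_1 = (-1, 4, 3, 0)ᵀ
v_2 = (3, -13, -10, 0)ᵀ
v_3 = (1, 0, 0, 0)ᵀ

Let N = A − (-5)·I. We want v_3 with N^3 v_3 = 0 but N^2 v_3 ≠ 0; then v_{j-1} := N · v_j for j = 3, …, 2.

Pick v_3 = (1, 0, 0, 0)ᵀ.
Then v_2 = N · v_3 = (3, -13, -10, 0)ᵀ.
Then v_1 = N · v_2 = (-1, 4, 3, 0)ᵀ.

Sanity check: (A − (-5)·I) v_1 = (0, 0, 0, 0)ᵀ = 0. ✓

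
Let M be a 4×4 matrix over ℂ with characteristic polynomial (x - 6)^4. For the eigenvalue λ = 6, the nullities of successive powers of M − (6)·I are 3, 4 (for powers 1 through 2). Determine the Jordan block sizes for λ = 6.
Block sizes for λ = 6: [2, 1, 1]

From the dimensions of kernels of powers, the number of Jordan blocks of size at least j is d_j − d_{j−1} where d_j = dim ker(N^j) (with d_0 = 0). Computing the differences gives [3, 1].
The number of blocks of size exactly k is (#blocks of size ≥ k) − (#blocks of size ≥ k + 1), so the partition is: 2 block(s) of size 1, 1 block(s) of size 2.
In nonincreasing order the block sizes are [2, 1, 1].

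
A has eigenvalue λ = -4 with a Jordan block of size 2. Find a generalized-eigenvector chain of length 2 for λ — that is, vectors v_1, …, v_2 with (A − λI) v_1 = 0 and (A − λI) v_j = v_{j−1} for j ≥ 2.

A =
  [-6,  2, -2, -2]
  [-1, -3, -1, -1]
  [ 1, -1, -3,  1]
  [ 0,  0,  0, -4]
A Jordan chain for λ = -4 of length 2:
v_1 = (-2, -1, 1, 0)ᵀ
v_2 = (1, 0, 0, 0)ᵀ

Let N = A − (-4)·I. We want v_2 with N^2 v_2 = 0 but N^1 v_2 ≠ 0; then v_{j-1} := N · v_j for j = 2, …, 2.

Pick v_2 = (1, 0, 0, 0)ᵀ.
Then v_1 = N · v_2 = (-2, -1, 1, 0)ᵀ.

Sanity check: (A − (-4)·I) v_1 = (0, 0, 0, 0)ᵀ = 0. ✓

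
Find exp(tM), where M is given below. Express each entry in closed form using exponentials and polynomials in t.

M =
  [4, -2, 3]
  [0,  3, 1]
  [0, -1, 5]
e^{tM} =
  [exp(4*t), -t^2*exp(4*t)/2 - 2*t*exp(4*t), t^2*exp(4*t)/2 + 3*t*exp(4*t)]
  [0, -t*exp(4*t) + exp(4*t), t*exp(4*t)]
  [0, -t*exp(4*t), t*exp(4*t) + exp(4*t)]

Strategy: write M = P · J · P⁻¹ where J is a Jordan canonical form, so e^{tM} = P · e^{tJ} · P⁻¹, and e^{tJ} can be computed block-by-block.

M has Jordan form
J =
  [4, 1, 0]
  [0, 4, 1]
  [0, 0, 4]
(up to reordering of blocks).

Per-block formulas:
  For a 3×3 Jordan block J_3(4): exp(t · J_3(4)) = e^(4t)·(I + t·N + (t^2/2)·N^2), where N is the 3×3 nilpotent shift.

After assembling e^{tJ} and conjugating by P, we get:

e^{tM} =
  [exp(4*t), -t^2*exp(4*t)/2 - 2*t*exp(4*t), t^2*exp(4*t)/2 + 3*t*exp(4*t)]
  [0, -t*exp(4*t) + exp(4*t), t*exp(4*t)]
  [0, -t*exp(4*t), t*exp(4*t) + exp(4*t)]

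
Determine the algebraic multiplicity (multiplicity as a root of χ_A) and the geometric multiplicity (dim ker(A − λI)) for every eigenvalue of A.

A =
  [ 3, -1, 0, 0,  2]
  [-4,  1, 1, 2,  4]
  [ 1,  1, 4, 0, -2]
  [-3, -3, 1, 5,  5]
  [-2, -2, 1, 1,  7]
λ = 4: alg = 5, geom = 2

Step 1 — factor the characteristic polynomial to read off the algebraic multiplicities:
  χ_A(x) = (x - 4)^5

Step 2 — compute geometric multiplicities via the rank-nullity identity g(λ) = n − rank(A − λI):
  rank(A − (4)·I) = 3, so dim ker(A − (4)·I) = n − 3 = 2

Summary:
  λ = 4: algebraic multiplicity = 5, geometric multiplicity = 2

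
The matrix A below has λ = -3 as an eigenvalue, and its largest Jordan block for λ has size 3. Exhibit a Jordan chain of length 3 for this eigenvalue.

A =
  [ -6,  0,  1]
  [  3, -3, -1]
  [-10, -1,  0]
A Jordan chain for λ = -3 of length 3:
v_1 = (-1, 1, -3)ᵀ
v_2 = (-3, 3, -10)ᵀ
v_3 = (1, 0, 0)ᵀ

Let N = A − (-3)·I. We want v_3 with N^3 v_3 = 0 but N^2 v_3 ≠ 0; then v_{j-1} := N · v_j for j = 3, …, 2.

Pick v_3 = (1, 0, 0)ᵀ.
Then v_2 = N · v_3 = (-3, 3, -10)ᵀ.
Then v_1 = N · v_2 = (-1, 1, -3)ᵀ.

Sanity check: (A − (-3)·I) v_1 = (0, 0, 0)ᵀ = 0. ✓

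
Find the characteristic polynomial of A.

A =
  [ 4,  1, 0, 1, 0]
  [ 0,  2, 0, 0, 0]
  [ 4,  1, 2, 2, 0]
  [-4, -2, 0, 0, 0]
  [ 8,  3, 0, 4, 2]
x^5 - 10*x^4 + 40*x^3 - 80*x^2 + 80*x - 32

Expanding det(x·I − A) (e.g. by cofactor expansion or by noting that A is similar to its Jordan form J, which has the same characteristic polynomial as A) gives
  χ_A(x) = x^5 - 10*x^4 + 40*x^3 - 80*x^2 + 80*x - 32
which factors as (x - 2)^5. The eigenvalues (with algebraic multiplicities) are λ = 2 with multiplicity 5.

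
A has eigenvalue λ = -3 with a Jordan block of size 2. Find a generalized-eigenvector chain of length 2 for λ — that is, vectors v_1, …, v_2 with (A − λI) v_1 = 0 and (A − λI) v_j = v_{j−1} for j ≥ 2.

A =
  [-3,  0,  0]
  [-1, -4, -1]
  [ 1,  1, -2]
A Jordan chain for λ = -3 of length 2:
v_1 = (0, -1, 1)ᵀ
v_2 = (1, 0, 0)ᵀ

Let N = A − (-3)·I. We want v_2 with N^2 v_2 = 0 but N^1 v_2 ≠ 0; then v_{j-1} := N · v_j for j = 2, …, 2.

Pick v_2 = (1, 0, 0)ᵀ.
Then v_1 = N · v_2 = (0, -1, 1)ᵀ.

Sanity check: (A − (-3)·I) v_1 = (0, 0, 0)ᵀ = 0. ✓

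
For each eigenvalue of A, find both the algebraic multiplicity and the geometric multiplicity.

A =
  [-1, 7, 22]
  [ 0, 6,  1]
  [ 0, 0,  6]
λ = -1: alg = 1, geom = 1; λ = 6: alg = 2, geom = 1

Step 1 — factor the characteristic polynomial to read off the algebraic multiplicities:
  χ_A(x) = (x - 6)^2*(x + 1)

Step 2 — compute geometric multiplicities via the rank-nullity identity g(λ) = n − rank(A − λI):
  rank(A − (-1)·I) = 2, so dim ker(A − (-1)·I) = n − 2 = 1
  rank(A − (6)·I) = 2, so dim ker(A − (6)·I) = n − 2 = 1

Summary:
  λ = -1: algebraic multiplicity = 1, geometric multiplicity = 1
  λ = 6: algebraic multiplicity = 2, geometric multiplicity = 1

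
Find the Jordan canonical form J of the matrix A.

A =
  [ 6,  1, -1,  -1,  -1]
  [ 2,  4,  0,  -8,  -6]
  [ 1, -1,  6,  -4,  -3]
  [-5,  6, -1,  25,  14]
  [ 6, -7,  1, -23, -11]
J_2(6) ⊕ J_2(6) ⊕ J_1(6)

The characteristic polynomial is
  det(x·I − A) = x^5 - 30*x^4 + 360*x^3 - 2160*x^2 + 6480*x - 7776 = (x - 6)^5

Eigenvalues and multiplicities (the geometric multiplicity of λ is n − rank(A − λI), which equals the number of Jordan blocks for λ):
  λ = 6: algebraic multiplicity = 5, geometric multiplicity = 3

Determining the block sizes for each eigenvalue:
  λ = 6: with am = 5 and gm = 3, the partition is not yet determined (e.g. several partitions of 5 into 3 parts exist). Let N = A − (6)·I. Computing rank(N^1) = 2, rank(N^2) = 0; the number of blocks of size ≥ j is rank(N^{j−1}) − rank(N^j), giving [3, 2]. So we have 2 block(s) of size 2, 1 block(s) of size 1 → block sizes [2, 2, 1]

Assembling the blocks gives a Jordan form
J =
  [6, 1, 0, 0, 0]
  [0, 6, 0, 0, 0]
  [0, 0, 6, 1, 0]
  [0, 0, 0, 6, 0]
  [0, 0, 0, 0, 6]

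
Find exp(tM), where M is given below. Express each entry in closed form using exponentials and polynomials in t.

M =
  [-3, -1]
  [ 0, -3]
e^{tM} =
  [exp(-3*t), -t*exp(-3*t)]
  [0, exp(-3*t)]

Strategy: write M = P · J · P⁻¹ where J is a Jordan canonical form, so e^{tM} = P · e^{tJ} · P⁻¹, and e^{tJ} can be computed block-by-block.

M has Jordan form
J =
  [-3,  1]
  [ 0, -3]
(up to reordering of blocks).

Per-block formulas:
  For a 2×2 Jordan block J_2(-3): exp(t · J_2(-3)) = e^(-3t)·(I + t·N), where N is the 2×2 nilpotent shift.

After assembling e^{tJ} and conjugating by P, we get:

e^{tM} =
  [exp(-3*t), -t*exp(-3*t)]
  [0, exp(-3*t)]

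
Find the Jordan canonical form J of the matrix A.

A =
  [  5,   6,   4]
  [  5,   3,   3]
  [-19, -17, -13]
J_2(-2) ⊕ J_1(-1)

The characteristic polynomial is
  det(x·I − A) = x^3 + 5*x^2 + 8*x + 4 = (x + 1)*(x + 2)^2

Eigenvalues and multiplicities (the geometric multiplicity of λ is n − rank(A − λI), which equals the number of Jordan blocks for λ):
  λ = -2: algebraic multiplicity = 2, geometric multiplicity = 1
  λ = -1: algebraic multiplicity = 1, geometric multiplicity = 1

Determining the block sizes for each eigenvalue:
  λ = -2: one block (gm = 1), so the single block has size am = 2 → block sizes [2]
  λ = -1: one block (gm = 1), so the single block has size am = 1 → block sizes [1]

Assembling the blocks gives a Jordan form
J =
  [-2,  1,  0]
  [ 0, -2,  0]
  [ 0,  0, -1]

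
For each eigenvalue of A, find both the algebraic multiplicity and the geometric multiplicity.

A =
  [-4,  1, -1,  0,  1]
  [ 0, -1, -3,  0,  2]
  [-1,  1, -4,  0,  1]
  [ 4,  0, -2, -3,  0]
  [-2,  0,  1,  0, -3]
λ = -3: alg = 5, geom = 3

Step 1 — factor the characteristic polynomial to read off the algebraic multiplicities:
  χ_A(x) = (x + 3)^5

Step 2 — compute geometric multiplicities via the rank-nullity identity g(λ) = n − rank(A − λI):
  rank(A − (-3)·I) = 2, so dim ker(A − (-3)·I) = n − 2 = 3

Summary:
  λ = -3: algebraic multiplicity = 5, geometric multiplicity = 3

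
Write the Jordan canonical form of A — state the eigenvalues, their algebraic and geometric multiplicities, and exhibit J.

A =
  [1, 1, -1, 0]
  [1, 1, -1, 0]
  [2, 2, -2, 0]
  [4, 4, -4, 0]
J_2(0) ⊕ J_1(0) ⊕ J_1(0)

The characteristic polynomial is
  det(x·I − A) = x^4

Eigenvalues and multiplicities (the geometric multiplicity of λ is n − rank(A − λI), which equals the number of Jordan blocks for λ):
  λ = 0: algebraic multiplicity = 4, geometric multiplicity = 3

Determining the block sizes for each eigenvalue:
  λ = 0: 3 blocks summing to 4 forces exactly one block of size 2 and the rest size 1 → block sizes [2, 1, 1]

Assembling the blocks gives a Jordan form
J =
  [0, 1, 0, 0]
  [0, 0, 0, 0]
  [0, 0, 0, 0]
  [0, 0, 0, 0]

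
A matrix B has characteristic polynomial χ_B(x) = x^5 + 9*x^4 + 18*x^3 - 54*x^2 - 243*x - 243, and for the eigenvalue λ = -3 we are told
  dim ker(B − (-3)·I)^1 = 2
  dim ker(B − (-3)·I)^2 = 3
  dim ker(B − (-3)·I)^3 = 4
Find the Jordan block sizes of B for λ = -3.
Block sizes for λ = -3: [3, 1]

From the dimensions of kernels of powers, the number of Jordan blocks of size at least j is d_j − d_{j−1} where d_j = dim ker(N^j) (with d_0 = 0). Computing the differences gives [2, 1, 1].
The number of blocks of size exactly k is (#blocks of size ≥ k) − (#blocks of size ≥ k + 1), so the partition is: 1 block(s) of size 1, 1 block(s) of size 3.
In nonincreasing order the block sizes are [3, 1].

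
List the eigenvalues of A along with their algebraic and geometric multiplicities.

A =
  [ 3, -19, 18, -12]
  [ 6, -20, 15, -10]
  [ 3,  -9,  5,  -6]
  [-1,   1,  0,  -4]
λ = -4: alg = 4, geom = 2

Step 1 — factor the characteristic polynomial to read off the algebraic multiplicities:
  χ_A(x) = (x + 4)^4

Step 2 — compute geometric multiplicities via the rank-nullity identity g(λ) = n − rank(A − λI):
  rank(A − (-4)·I) = 2, so dim ker(A − (-4)·I) = n − 2 = 2

Summary:
  λ = -4: algebraic multiplicity = 4, geometric multiplicity = 2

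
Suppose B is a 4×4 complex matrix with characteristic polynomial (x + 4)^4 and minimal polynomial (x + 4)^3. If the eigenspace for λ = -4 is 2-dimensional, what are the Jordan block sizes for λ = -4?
Block sizes for λ = -4: [3, 1]

Step 1 — from the characteristic polynomial, algebraic multiplicity of λ = -4 is 4. From dim ker(B − (-4)·I) = 2, there are exactly 2 Jordan blocks for λ = -4.
Step 2 — from the minimal polynomial, the factor (x + 4)^3 tells us the largest block for λ = -4 has size 3.
Step 3 — with total size 4, 2 blocks, and largest block 3, the block sizes (in nonincreasing order) are [3, 1].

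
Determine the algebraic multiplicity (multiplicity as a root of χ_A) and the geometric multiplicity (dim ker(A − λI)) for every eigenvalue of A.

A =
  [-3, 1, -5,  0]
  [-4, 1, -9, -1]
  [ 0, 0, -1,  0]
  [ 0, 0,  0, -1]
λ = -1: alg = 4, geom = 2

Step 1 — factor the characteristic polynomial to read off the algebraic multiplicities:
  χ_A(x) = (x + 1)^4

Step 2 — compute geometric multiplicities via the rank-nullity identity g(λ) = n − rank(A − λI):
  rank(A − (-1)·I) = 2, so dim ker(A − (-1)·I) = n − 2 = 2

Summary:
  λ = -1: algebraic multiplicity = 4, geometric multiplicity = 2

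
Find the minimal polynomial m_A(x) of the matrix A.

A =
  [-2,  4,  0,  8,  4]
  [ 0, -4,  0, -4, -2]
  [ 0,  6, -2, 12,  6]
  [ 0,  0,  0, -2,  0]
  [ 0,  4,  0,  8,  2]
x^2 + 2*x

The characteristic polynomial is χ_A(x) = x*(x + 2)^4, so the eigenvalues are known. The minimal polynomial is
  m_A(x) = Π_λ (x − λ)^{k_λ}
where k_λ is the size of the *largest* Jordan block for λ (equivalently, the smallest k with (A − λI)^k v = 0 for every generalised eigenvector v of λ).

  λ = -2: largest Jordan block has size 1, contributing (x + 2)
  λ = 0: largest Jordan block has size 1, contributing (x − 0)

So m_A(x) = x*(x + 2) = x^2 + 2*x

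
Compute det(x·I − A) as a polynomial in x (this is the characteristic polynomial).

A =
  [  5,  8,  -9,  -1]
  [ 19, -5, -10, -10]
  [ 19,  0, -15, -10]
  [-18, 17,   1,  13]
x^4 + 2*x^3 - 39*x^2 - 40*x + 400

Expanding det(x·I − A) (e.g. by cofactor expansion or by noting that A is similar to its Jordan form J, which has the same characteristic polynomial as A) gives
  χ_A(x) = x^4 + 2*x^3 - 39*x^2 - 40*x + 400
which factors as (x - 4)^2*(x + 5)^2. The eigenvalues (with algebraic multiplicities) are λ = -5 with multiplicity 2, λ = 4 with multiplicity 2.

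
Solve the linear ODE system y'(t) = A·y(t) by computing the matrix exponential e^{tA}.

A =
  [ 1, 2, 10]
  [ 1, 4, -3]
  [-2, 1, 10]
e^{tA} =
  [-t^2*exp(5*t) - 4*t*exp(5*t) + exp(5*t), 2*t*exp(5*t), 2*t^2*exp(5*t) + 10*t*exp(5*t)]
  [t^2*exp(5*t)/2 + t*exp(5*t), -t*exp(5*t) + exp(5*t), -t^2*exp(5*t) - 3*t*exp(5*t)]
  [-t^2*exp(5*t)/2 - 2*t*exp(5*t), t*exp(5*t), t^2*exp(5*t) + 5*t*exp(5*t) + exp(5*t)]

Strategy: write A = P · J · P⁻¹ where J is a Jordan canonical form, so e^{tA} = P · e^{tJ} · P⁻¹, and e^{tJ} can be computed block-by-block.

A has Jordan form
J =
  [5, 1, 0]
  [0, 5, 1]
  [0, 0, 5]
(up to reordering of blocks).

Per-block formulas:
  For a 3×3 Jordan block J_3(5): exp(t · J_3(5)) = e^(5t)·(I + t·N + (t^2/2)·N^2), where N is the 3×3 nilpotent shift.

After assembling e^{tJ} and conjugating by P, we get:

e^{tA} =
  [-t^2*exp(5*t) - 4*t*exp(5*t) + exp(5*t), 2*t*exp(5*t), 2*t^2*exp(5*t) + 10*t*exp(5*t)]
  [t^2*exp(5*t)/2 + t*exp(5*t), -t*exp(5*t) + exp(5*t), -t^2*exp(5*t) - 3*t*exp(5*t)]
  [-t^2*exp(5*t)/2 - 2*t*exp(5*t), t*exp(5*t), t^2*exp(5*t) + 5*t*exp(5*t) + exp(5*t)]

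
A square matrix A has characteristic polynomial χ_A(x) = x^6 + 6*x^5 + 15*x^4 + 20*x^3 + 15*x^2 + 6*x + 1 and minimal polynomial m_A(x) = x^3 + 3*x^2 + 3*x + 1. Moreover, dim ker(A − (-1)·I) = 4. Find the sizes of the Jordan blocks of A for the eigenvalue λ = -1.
Block sizes for λ = -1: [3, 1, 1, 1]

Step 1 — from the characteristic polynomial, algebraic multiplicity of λ = -1 is 6. From dim ker(A − (-1)·I) = 4, there are exactly 4 Jordan blocks for λ = -1.
Step 2 — from the minimal polynomial, the factor (x + 1)^3 tells us the largest block for λ = -1 has size 3.
Step 3 — with total size 6, 4 blocks, and largest block 3, the block sizes (in nonincreasing order) are [3, 1, 1, 1].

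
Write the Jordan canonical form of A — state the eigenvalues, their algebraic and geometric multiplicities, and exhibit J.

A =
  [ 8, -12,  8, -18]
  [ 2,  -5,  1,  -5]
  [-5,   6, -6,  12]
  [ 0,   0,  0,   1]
J_2(-2) ⊕ J_2(1)

The characteristic polynomial is
  det(x·I − A) = x^4 + 2*x^3 - 3*x^2 - 4*x + 4 = (x - 1)^2*(x + 2)^2

Eigenvalues and multiplicities (the geometric multiplicity of λ is n − rank(A − λI), which equals the number of Jordan blocks for λ):
  λ = -2: algebraic multiplicity = 2, geometric multiplicity = 1
  λ = 1: algebraic multiplicity = 2, geometric multiplicity = 1

Determining the block sizes for each eigenvalue:
  λ = -2: one block (gm = 1), so the single block has size am = 2 → block sizes [2]
  λ = 1: one block (gm = 1), so the single block has size am = 2 → block sizes [2]

Assembling the blocks gives a Jordan form
J =
  [-2,  1, 0, 0]
  [ 0, -2, 0, 0]
  [ 0,  0, 1, 1]
  [ 0,  0, 0, 1]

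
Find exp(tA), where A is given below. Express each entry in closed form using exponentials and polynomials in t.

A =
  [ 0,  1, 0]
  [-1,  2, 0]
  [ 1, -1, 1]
e^{tA} =
  [-t*exp(t) + exp(t), t*exp(t), 0]
  [-t*exp(t), t*exp(t) + exp(t), 0]
  [t*exp(t), -t*exp(t), exp(t)]

Strategy: write A = P · J · P⁻¹ where J is a Jordan canonical form, so e^{tA} = P · e^{tJ} · P⁻¹, and e^{tJ} can be computed block-by-block.

A has Jordan form
J =
  [1, 1, 0]
  [0, 1, 0]
  [0, 0, 1]
(up to reordering of blocks).

Per-block formulas:
  For a 2×2 Jordan block J_2(1): exp(t · J_2(1)) = e^(1t)·(I + t·N), where N is the 2×2 nilpotent shift.
  For a 1×1 block at λ = 1: exp(t · [1]) = [e^(1t)].

After assembling e^{tJ} and conjugating by P, we get:

e^{tA} =
  [-t*exp(t) + exp(t), t*exp(t), 0]
  [-t*exp(t), t*exp(t) + exp(t), 0]
  [t*exp(t), -t*exp(t), exp(t)]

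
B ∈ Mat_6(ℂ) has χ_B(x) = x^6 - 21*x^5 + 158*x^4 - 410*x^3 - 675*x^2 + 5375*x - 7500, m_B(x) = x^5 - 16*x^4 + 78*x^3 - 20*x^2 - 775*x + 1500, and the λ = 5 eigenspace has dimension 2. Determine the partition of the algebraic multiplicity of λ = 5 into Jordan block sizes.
Block sizes for λ = 5: [3, 1]

Step 1 — from the characteristic polynomial, algebraic multiplicity of λ = 5 is 4. From dim ker(B − (5)·I) = 2, there are exactly 2 Jordan blocks for λ = 5.
Step 2 — from the minimal polynomial, the factor (x − 5)^3 tells us the largest block for λ = 5 has size 3.
Step 3 — with total size 4, 2 blocks, and largest block 3, the block sizes (in nonincreasing order) are [3, 1].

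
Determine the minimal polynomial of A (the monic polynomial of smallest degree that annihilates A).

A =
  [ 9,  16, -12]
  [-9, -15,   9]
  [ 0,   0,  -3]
x^2 + 6*x + 9

The characteristic polynomial is χ_A(x) = (x + 3)^3, so the eigenvalues are known. The minimal polynomial is
  m_A(x) = Π_λ (x − λ)^{k_λ}
where k_λ is the size of the *largest* Jordan block for λ (equivalently, the smallest k with (A − λI)^k v = 0 for every generalised eigenvector v of λ).

  λ = -3: largest Jordan block has size 2, contributing (x + 3)^2

So m_A(x) = (x + 3)^2 = x^2 + 6*x + 9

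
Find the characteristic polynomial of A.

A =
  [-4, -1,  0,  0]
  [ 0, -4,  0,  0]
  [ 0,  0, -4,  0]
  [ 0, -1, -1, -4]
x^4 + 16*x^3 + 96*x^2 + 256*x + 256

Expanding det(x·I − A) (e.g. by cofactor expansion or by noting that A is similar to its Jordan form J, which has the same characteristic polynomial as A) gives
  χ_A(x) = x^4 + 16*x^3 + 96*x^2 + 256*x + 256
which factors as (x + 4)^4. The eigenvalues (with algebraic multiplicities) are λ = -4 with multiplicity 4.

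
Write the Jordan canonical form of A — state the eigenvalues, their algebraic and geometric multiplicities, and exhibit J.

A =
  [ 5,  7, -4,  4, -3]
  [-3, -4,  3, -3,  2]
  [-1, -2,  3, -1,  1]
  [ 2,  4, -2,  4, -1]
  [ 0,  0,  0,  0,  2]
J_3(2) ⊕ J_2(2)

The characteristic polynomial is
  det(x·I − A) = x^5 - 10*x^4 + 40*x^3 - 80*x^2 + 80*x - 32 = (x - 2)^5

Eigenvalues and multiplicities (the geometric multiplicity of λ is n − rank(A − λI), which equals the number of Jordan blocks for λ):
  λ = 2: algebraic multiplicity = 5, geometric multiplicity = 2

Determining the block sizes for each eigenvalue:
  λ = 2: with am = 5 and gm = 2, the partition is not yet determined (e.g. several partitions of 5 into 2 parts exist). Let N = A − (2)·I. Computing rank(N^1) = 3, rank(N^2) = 1, rank(N^3) = 0; the number of blocks of size ≥ j is rank(N^{j−1}) − rank(N^j), giving [2, 2, 1]. So we have 1 block(s) of size 3, 1 block(s) of size 2 → block sizes [3, 2]

Assembling the blocks gives a Jordan form
J =
  [2, 1, 0, 0, 0]
  [0, 2, 1, 0, 0]
  [0, 0, 2, 0, 0]
  [0, 0, 0, 2, 1]
  [0, 0, 0, 0, 2]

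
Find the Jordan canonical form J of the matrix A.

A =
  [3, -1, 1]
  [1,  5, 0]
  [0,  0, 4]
J_3(4)

The characteristic polynomial is
  det(x·I − A) = x^3 - 12*x^2 + 48*x - 64 = (x - 4)^3

Eigenvalues and multiplicities (the geometric multiplicity of λ is n − rank(A − λI), which equals the number of Jordan blocks for λ):
  λ = 4: algebraic multiplicity = 3, geometric multiplicity = 1

Determining the block sizes for each eigenvalue:
  λ = 4: one block (gm = 1), so the single block has size am = 3 → block sizes [3]

Assembling the blocks gives a Jordan form
J =
  [4, 1, 0]
  [0, 4, 1]
  [0, 0, 4]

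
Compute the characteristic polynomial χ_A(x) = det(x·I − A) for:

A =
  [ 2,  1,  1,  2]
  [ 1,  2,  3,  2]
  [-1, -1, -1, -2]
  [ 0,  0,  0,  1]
x^4 - 4*x^3 + 6*x^2 - 4*x + 1

Expanding det(x·I − A) (e.g. by cofactor expansion or by noting that A is similar to its Jordan form J, which has the same characteristic polynomial as A) gives
  χ_A(x) = x^4 - 4*x^3 + 6*x^2 - 4*x + 1
which factors as (x - 1)^4. The eigenvalues (with algebraic multiplicities) are λ = 1 with multiplicity 4.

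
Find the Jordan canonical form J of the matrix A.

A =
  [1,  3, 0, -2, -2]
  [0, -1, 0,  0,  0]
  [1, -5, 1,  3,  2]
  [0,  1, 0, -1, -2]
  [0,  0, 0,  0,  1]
J_2(-1) ⊕ J_2(1) ⊕ J_1(1)

The characteristic polynomial is
  det(x·I − A) = x^5 - x^4 - 2*x^3 + 2*x^2 + x - 1 = (x - 1)^3*(x + 1)^2

Eigenvalues and multiplicities (the geometric multiplicity of λ is n − rank(A − λI), which equals the number of Jordan blocks for λ):
  λ = -1: algebraic multiplicity = 2, geometric multiplicity = 1
  λ = 1: algebraic multiplicity = 3, geometric multiplicity = 2

Determining the block sizes for each eigenvalue:
  λ = -1: one block (gm = 1), so the single block has size am = 2 → block sizes [2]
  λ = 1: 2 blocks summing to 3 forces exactly one block of size 2 and the rest size 1 → block sizes [2, 1]

Assembling the blocks gives a Jordan form
J =
  [-1,  1, 0, 0, 0]
  [ 0, -1, 0, 0, 0]
  [ 0,  0, 1, 1, 0]
  [ 0,  0, 0, 1, 0]
  [ 0,  0, 0, 0, 1]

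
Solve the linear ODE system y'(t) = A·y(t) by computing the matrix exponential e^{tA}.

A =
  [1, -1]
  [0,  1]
e^{tA} =
  [exp(t), -t*exp(t)]
  [0, exp(t)]

Strategy: write A = P · J · P⁻¹ where J is a Jordan canonical form, so e^{tA} = P · e^{tJ} · P⁻¹, and e^{tJ} can be computed block-by-block.

A has Jordan form
J =
  [1, 1]
  [0, 1]
(up to reordering of blocks).

Per-block formulas:
  For a 2×2 Jordan block J_2(1): exp(t · J_2(1)) = e^(1t)·(I + t·N), where N is the 2×2 nilpotent shift.

After assembling e^{tJ} and conjugating by P, we get:

e^{tA} =
  [exp(t), -t*exp(t)]
  [0, exp(t)]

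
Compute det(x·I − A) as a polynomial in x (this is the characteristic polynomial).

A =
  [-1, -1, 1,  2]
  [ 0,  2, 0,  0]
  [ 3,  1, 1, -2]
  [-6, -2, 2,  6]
x^4 - 8*x^3 + 24*x^2 - 32*x + 16

Expanding det(x·I − A) (e.g. by cofactor expansion or by noting that A is similar to its Jordan form J, which has the same characteristic polynomial as A) gives
  χ_A(x) = x^4 - 8*x^3 + 24*x^2 - 32*x + 16
which factors as (x - 2)^4. The eigenvalues (with algebraic multiplicities) are λ = 2 with multiplicity 4.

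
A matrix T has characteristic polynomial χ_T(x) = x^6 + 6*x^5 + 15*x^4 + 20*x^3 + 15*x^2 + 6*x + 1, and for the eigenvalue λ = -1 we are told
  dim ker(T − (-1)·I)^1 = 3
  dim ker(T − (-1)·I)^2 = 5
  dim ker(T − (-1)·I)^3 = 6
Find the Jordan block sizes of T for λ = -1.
Block sizes for λ = -1: [3, 2, 1]

From the dimensions of kernels of powers, the number of Jordan blocks of size at least j is d_j − d_{j−1} where d_j = dim ker(N^j) (with d_0 = 0). Computing the differences gives [3, 2, 1].
The number of blocks of size exactly k is (#blocks of size ≥ k) − (#blocks of size ≥ k + 1), so the partition is: 1 block(s) of size 1, 1 block(s) of size 2, 1 block(s) of size 3.
In nonincreasing order the block sizes are [3, 2, 1].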